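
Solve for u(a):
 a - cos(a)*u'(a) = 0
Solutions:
 u(a) = C1 + Integral(a/cos(a), a)


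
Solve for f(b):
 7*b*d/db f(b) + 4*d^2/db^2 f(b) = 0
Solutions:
 f(b) = C1 + C2*erf(sqrt(14)*b/4)


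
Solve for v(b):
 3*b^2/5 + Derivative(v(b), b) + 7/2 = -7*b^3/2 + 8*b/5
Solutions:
 v(b) = C1 - 7*b^4/8 - b^3/5 + 4*b^2/5 - 7*b/2


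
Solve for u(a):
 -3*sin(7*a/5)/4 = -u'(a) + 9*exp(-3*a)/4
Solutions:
 u(a) = C1 - 15*cos(7*a/5)/28 - 3*exp(-3*a)/4


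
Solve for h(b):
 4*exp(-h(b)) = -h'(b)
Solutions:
 h(b) = log(C1 - 4*b)


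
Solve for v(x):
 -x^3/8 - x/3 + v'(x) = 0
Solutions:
 v(x) = C1 + x^4/32 + x^2/6


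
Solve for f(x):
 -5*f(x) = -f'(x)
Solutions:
 f(x) = C1*exp(5*x)


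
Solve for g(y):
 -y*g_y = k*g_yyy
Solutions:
 g(y) = C1 + Integral(C2*airyai(y*(-1/k)^(1/3)) + C3*airybi(y*(-1/k)^(1/3)), y)


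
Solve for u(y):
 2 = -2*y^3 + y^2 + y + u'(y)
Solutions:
 u(y) = C1 + y^4/2 - y^3/3 - y^2/2 + 2*y


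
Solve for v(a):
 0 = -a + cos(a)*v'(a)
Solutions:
 v(a) = C1 + Integral(a/cos(a), a)


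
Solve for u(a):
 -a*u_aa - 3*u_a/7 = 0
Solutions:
 u(a) = C1 + C2*a^(4/7)


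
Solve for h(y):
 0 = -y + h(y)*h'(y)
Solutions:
 h(y) = -sqrt(C1 + y^2)
 h(y) = sqrt(C1 + y^2)


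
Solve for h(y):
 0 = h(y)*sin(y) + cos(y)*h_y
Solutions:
 h(y) = C1*cos(y)


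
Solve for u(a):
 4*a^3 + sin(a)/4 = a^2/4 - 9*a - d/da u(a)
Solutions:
 u(a) = C1 - a^4 + a^3/12 - 9*a^2/2 + cos(a)/4


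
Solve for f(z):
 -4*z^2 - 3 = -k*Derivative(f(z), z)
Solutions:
 f(z) = C1 + 4*z^3/(3*k) + 3*z/k


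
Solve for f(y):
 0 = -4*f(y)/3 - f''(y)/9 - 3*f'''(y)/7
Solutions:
 f(y) = C1*exp(y*(-14 + 7*7^(2/3)/(486*sqrt(59098) + 118147)^(1/3) + 7^(1/3)*(486*sqrt(59098) + 118147)^(1/3))/162)*sin(sqrt(3)*7^(1/3)*y*(-(486*sqrt(59098) + 118147)^(1/3) + 7*7^(1/3)/(486*sqrt(59098) + 118147)^(1/3))/162) + C2*exp(y*(-14 + 7*7^(2/3)/(486*sqrt(59098) + 118147)^(1/3) + 7^(1/3)*(486*sqrt(59098) + 118147)^(1/3))/162)*cos(sqrt(3)*7^(1/3)*y*(-(486*sqrt(59098) + 118147)^(1/3) + 7*7^(1/3)/(486*sqrt(59098) + 118147)^(1/3))/162) + C3*exp(-y*(7*7^(2/3)/(486*sqrt(59098) + 118147)^(1/3) + 7 + 7^(1/3)*(486*sqrt(59098) + 118147)^(1/3))/81)


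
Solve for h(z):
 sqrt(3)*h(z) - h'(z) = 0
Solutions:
 h(z) = C1*exp(sqrt(3)*z)


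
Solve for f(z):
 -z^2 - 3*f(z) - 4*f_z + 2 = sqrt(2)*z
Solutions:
 f(z) = C1*exp(-3*z/4) - z^2/3 - sqrt(2)*z/3 + 8*z/9 - 14/27 + 4*sqrt(2)/9


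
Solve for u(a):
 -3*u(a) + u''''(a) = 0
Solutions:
 u(a) = C1*exp(-3^(1/4)*a) + C2*exp(3^(1/4)*a) + C3*sin(3^(1/4)*a) + C4*cos(3^(1/4)*a)


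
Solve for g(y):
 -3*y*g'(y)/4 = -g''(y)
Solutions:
 g(y) = C1 + C2*erfi(sqrt(6)*y/4)


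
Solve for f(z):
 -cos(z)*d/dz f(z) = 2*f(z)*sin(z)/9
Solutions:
 f(z) = C1*cos(z)^(2/9)


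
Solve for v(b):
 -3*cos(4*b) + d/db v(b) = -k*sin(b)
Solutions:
 v(b) = C1 + k*cos(b) + 3*sin(4*b)/4


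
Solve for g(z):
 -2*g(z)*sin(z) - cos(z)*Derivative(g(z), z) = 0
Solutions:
 g(z) = C1*cos(z)^2


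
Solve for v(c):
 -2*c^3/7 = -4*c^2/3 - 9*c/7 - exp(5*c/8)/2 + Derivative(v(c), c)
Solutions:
 v(c) = C1 - c^4/14 + 4*c^3/9 + 9*c^2/14 + 4*exp(5*c/8)/5


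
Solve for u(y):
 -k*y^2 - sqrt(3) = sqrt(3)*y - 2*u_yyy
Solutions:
 u(y) = C1 + C2*y + C3*y^2 + k*y^5/120 + sqrt(3)*y^4/48 + sqrt(3)*y^3/12


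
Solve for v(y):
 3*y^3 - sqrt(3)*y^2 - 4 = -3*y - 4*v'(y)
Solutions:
 v(y) = C1 - 3*y^4/16 + sqrt(3)*y^3/12 - 3*y^2/8 + y


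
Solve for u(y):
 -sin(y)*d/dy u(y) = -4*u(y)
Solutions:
 u(y) = C1*(cos(y)^2 - 2*cos(y) + 1)/(cos(y)^2 + 2*cos(y) + 1)


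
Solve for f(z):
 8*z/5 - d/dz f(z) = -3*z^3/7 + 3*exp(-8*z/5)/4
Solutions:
 f(z) = C1 + 3*z^4/28 + 4*z^2/5 + 15*exp(-8*z/5)/32


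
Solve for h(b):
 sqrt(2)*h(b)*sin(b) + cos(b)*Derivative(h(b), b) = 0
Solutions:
 h(b) = C1*cos(b)^(sqrt(2))


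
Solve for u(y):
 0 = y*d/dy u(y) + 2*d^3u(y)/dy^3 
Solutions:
 u(y) = C1 + Integral(C2*airyai(-2^(2/3)*y/2) + C3*airybi(-2^(2/3)*y/2), y)


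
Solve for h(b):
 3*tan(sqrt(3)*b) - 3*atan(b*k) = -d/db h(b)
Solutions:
 h(b) = C1 + 3*Piecewise((b*atan(b*k) - log(b^2*k^2 + 1)/(2*k), Ne(k, 0)), (0, True)) + sqrt(3)*log(cos(sqrt(3)*b))


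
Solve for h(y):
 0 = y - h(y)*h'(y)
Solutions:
 h(y) = -sqrt(C1 + y^2)
 h(y) = sqrt(C1 + y^2)


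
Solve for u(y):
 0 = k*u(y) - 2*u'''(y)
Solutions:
 u(y) = C1*exp(2^(2/3)*k^(1/3)*y/2) + C2*exp(2^(2/3)*k^(1/3)*y*(-1 + sqrt(3)*I)/4) + C3*exp(-2^(2/3)*k^(1/3)*y*(1 + sqrt(3)*I)/4)


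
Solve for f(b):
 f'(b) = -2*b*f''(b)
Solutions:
 f(b) = C1 + C2*sqrt(b)


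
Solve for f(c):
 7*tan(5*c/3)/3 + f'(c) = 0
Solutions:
 f(c) = C1 + 7*log(cos(5*c/3))/5


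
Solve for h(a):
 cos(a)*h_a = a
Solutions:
 h(a) = C1 + Integral(a/cos(a), a)


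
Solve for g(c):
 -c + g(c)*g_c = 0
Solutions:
 g(c) = -sqrt(C1 + c^2)
 g(c) = sqrt(C1 + c^2)


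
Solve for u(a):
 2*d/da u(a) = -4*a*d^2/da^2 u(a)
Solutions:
 u(a) = C1 + C2*sqrt(a)


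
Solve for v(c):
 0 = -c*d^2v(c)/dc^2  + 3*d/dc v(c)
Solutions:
 v(c) = C1 + C2*c^4


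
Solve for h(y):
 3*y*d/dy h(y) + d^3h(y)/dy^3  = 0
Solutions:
 h(y) = C1 + Integral(C2*airyai(-3^(1/3)*y) + C3*airybi(-3^(1/3)*y), y)


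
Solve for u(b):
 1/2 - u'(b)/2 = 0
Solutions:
 u(b) = C1 + b


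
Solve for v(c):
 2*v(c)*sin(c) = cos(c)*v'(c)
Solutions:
 v(c) = C1/cos(c)^2


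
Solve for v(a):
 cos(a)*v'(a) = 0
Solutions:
 v(a) = C1


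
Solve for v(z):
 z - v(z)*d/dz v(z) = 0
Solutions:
 v(z) = -sqrt(C1 + z^2)
 v(z) = sqrt(C1 + z^2)


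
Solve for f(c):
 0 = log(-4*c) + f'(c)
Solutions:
 f(c) = C1 - c*log(-c) + c*(1 - 2*log(2))


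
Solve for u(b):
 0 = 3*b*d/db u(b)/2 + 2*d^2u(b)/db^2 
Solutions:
 u(b) = C1 + C2*erf(sqrt(6)*b/4)


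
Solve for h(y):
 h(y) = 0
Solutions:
 h(y) = 0


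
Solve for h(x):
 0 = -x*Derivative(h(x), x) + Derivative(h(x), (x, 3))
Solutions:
 h(x) = C1 + Integral(C2*airyai(x) + C3*airybi(x), x)


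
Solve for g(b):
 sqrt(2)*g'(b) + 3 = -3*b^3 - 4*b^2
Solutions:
 g(b) = C1 - 3*sqrt(2)*b^4/8 - 2*sqrt(2)*b^3/3 - 3*sqrt(2)*b/2


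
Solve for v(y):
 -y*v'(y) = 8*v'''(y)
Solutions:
 v(y) = C1 + Integral(C2*airyai(-y/2) + C3*airybi(-y/2), y)


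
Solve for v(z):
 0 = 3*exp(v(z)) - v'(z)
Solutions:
 v(z) = log(-1/(C1 + 3*z))


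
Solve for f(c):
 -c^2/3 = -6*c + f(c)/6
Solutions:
 f(c) = 2*c*(18 - c)


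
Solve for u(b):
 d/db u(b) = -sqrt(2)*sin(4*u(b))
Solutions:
 u(b) = -acos((-C1 - exp(8*sqrt(2)*b))/(C1 - exp(8*sqrt(2)*b)))/4 + pi/2
 u(b) = acos((-C1 - exp(8*sqrt(2)*b))/(C1 - exp(8*sqrt(2)*b)))/4


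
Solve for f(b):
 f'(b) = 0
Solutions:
 f(b) = C1


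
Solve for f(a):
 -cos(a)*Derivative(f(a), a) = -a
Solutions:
 f(a) = C1 + Integral(a/cos(a), a)


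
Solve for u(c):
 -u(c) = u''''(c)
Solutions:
 u(c) = (C1*sin(sqrt(2)*c/2) + C2*cos(sqrt(2)*c/2))*exp(-sqrt(2)*c/2) + (C3*sin(sqrt(2)*c/2) + C4*cos(sqrt(2)*c/2))*exp(sqrt(2)*c/2)


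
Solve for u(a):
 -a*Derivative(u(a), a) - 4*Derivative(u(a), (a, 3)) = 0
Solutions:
 u(a) = C1 + Integral(C2*airyai(-2^(1/3)*a/2) + C3*airybi(-2^(1/3)*a/2), a)


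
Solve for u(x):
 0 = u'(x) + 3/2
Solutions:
 u(x) = C1 - 3*x/2


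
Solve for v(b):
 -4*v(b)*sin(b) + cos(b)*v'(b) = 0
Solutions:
 v(b) = C1/cos(b)^4


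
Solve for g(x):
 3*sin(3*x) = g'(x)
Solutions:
 g(x) = C1 - cos(3*x)


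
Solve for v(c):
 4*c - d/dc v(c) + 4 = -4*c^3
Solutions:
 v(c) = C1 + c^4 + 2*c^2 + 4*c


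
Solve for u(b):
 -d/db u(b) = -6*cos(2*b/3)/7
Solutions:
 u(b) = C1 + 9*sin(2*b/3)/7


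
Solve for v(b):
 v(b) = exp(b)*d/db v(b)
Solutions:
 v(b) = C1*exp(-exp(-b))


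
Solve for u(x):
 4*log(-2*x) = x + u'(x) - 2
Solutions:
 u(x) = C1 - x^2/2 + 4*x*log(-x) + 2*x*(-1 + 2*log(2))


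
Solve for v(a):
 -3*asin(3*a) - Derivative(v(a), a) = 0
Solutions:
 v(a) = C1 - 3*a*asin(3*a) - sqrt(1 - 9*a^2)


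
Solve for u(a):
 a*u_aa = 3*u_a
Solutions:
 u(a) = C1 + C2*a^4


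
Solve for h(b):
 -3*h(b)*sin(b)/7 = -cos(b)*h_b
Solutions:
 h(b) = C1/cos(b)^(3/7)


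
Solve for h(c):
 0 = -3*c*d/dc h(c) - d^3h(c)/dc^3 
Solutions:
 h(c) = C1 + Integral(C2*airyai(-3^(1/3)*c) + C3*airybi(-3^(1/3)*c), c)


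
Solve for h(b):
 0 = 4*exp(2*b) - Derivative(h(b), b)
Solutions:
 h(b) = C1 + 2*exp(2*b)


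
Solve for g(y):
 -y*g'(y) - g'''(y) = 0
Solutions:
 g(y) = C1 + Integral(C2*airyai(-y) + C3*airybi(-y), y)


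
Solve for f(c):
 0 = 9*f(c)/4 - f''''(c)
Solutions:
 f(c) = C1*exp(-sqrt(6)*c/2) + C2*exp(sqrt(6)*c/2) + C3*sin(sqrt(6)*c/2) + C4*cos(sqrt(6)*c/2)


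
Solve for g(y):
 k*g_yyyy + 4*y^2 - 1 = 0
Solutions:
 g(y) = C1 + C2*y + C3*y^2 + C4*y^3 - y^6/(90*k) + y^4/(24*k)


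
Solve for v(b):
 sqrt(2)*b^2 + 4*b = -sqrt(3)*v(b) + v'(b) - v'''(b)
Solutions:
 v(b) = C1*exp(2^(1/3)*sqrt(3)*b*(2/(sqrt(77) + 9)^(1/3) + 2^(1/3)*(sqrt(77) + 9)^(1/3))/12)*sin(2^(1/3)*b*(-2^(1/3)*(sqrt(77) + 9)^(1/3) + 2/(sqrt(77) + 9)^(1/3))/4) + C2*exp(2^(1/3)*sqrt(3)*b*(2/(sqrt(77) + 9)^(1/3) + 2^(1/3)*(sqrt(77) + 9)^(1/3))/12)*cos(2^(1/3)*b*(-2^(1/3)*(sqrt(77) + 9)^(1/3) + 2/(sqrt(77) + 9)^(1/3))/4) + C3*exp(-2^(1/3)*sqrt(3)*b*(2/(sqrt(77) + 9)^(1/3) + 2^(1/3)*(sqrt(77) + 9)^(1/3))/6) - sqrt(6)*b^2/3 - 4*sqrt(3)*b/3 - 2*sqrt(2)*b/3 - 4/3 - 2*sqrt(6)/9


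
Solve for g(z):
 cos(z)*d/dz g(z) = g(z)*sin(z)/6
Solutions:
 g(z) = C1/cos(z)^(1/6)


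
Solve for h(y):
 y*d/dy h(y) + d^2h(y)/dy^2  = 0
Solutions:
 h(y) = C1 + C2*erf(sqrt(2)*y/2)


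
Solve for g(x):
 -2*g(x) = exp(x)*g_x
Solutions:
 g(x) = C1*exp(2*exp(-x))


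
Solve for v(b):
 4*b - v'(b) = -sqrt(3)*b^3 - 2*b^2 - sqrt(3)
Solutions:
 v(b) = C1 + sqrt(3)*b^4/4 + 2*b^3/3 + 2*b^2 + sqrt(3)*b


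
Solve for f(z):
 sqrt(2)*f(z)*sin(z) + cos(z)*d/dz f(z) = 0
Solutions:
 f(z) = C1*cos(z)^(sqrt(2))


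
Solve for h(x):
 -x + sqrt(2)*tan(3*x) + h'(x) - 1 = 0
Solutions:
 h(x) = C1 + x^2/2 + x + sqrt(2)*log(cos(3*x))/3


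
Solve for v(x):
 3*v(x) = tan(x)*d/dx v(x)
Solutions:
 v(x) = C1*sin(x)^3


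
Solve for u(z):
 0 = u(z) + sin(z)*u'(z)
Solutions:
 u(z) = C1*sqrt(cos(z) + 1)/sqrt(cos(z) - 1)


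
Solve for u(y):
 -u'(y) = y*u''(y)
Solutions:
 u(y) = C1 + C2*log(y)


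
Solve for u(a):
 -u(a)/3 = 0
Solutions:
 u(a) = 0


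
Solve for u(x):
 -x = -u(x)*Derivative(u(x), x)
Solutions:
 u(x) = -sqrt(C1 + x^2)
 u(x) = sqrt(C1 + x^2)


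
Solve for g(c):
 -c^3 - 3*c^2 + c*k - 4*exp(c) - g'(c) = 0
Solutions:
 g(c) = C1 - c^4/4 - c^3 + c^2*k/2 - 4*exp(c)


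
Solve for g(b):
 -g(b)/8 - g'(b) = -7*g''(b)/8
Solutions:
 g(b) = C1*exp(b*(4 - sqrt(23))/7) + C2*exp(b*(4 + sqrt(23))/7)


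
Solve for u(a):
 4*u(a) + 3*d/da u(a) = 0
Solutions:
 u(a) = C1*exp(-4*a/3)


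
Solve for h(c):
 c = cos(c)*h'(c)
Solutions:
 h(c) = C1 + Integral(c/cos(c), c)


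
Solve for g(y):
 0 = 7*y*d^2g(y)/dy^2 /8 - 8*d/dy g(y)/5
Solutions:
 g(y) = C1 + C2*y^(99/35)


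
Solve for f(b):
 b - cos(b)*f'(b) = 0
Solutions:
 f(b) = C1 + Integral(b/cos(b), b)


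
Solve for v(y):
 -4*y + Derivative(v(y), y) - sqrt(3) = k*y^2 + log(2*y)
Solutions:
 v(y) = C1 + k*y^3/3 + 2*y^2 + y*log(y) - y + y*log(2) + sqrt(3)*y


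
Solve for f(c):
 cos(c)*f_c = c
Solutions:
 f(c) = C1 + Integral(c/cos(c), c)


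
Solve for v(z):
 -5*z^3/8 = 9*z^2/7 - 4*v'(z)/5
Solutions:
 v(z) = C1 + 25*z^4/128 + 15*z^3/28


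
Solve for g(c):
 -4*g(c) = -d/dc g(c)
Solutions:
 g(c) = C1*exp(4*c)


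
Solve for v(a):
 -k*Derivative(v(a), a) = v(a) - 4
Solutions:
 v(a) = C1*exp(-a/k) + 4


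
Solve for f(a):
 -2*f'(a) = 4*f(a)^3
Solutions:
 f(a) = -sqrt(2)*sqrt(-1/(C1 - 2*a))/2
 f(a) = sqrt(2)*sqrt(-1/(C1 - 2*a))/2


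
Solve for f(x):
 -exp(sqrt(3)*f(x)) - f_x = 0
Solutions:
 f(x) = sqrt(3)*(2*log(1/(C1 + x)) - log(3))/6


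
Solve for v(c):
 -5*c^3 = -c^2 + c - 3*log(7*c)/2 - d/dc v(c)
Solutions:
 v(c) = C1 + 5*c^4/4 - c^3/3 + c^2/2 - 3*c*log(c)/2 - 3*c*log(7)/2 + 3*c/2


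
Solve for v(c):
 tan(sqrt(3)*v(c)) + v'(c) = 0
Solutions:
 v(c) = sqrt(3)*(pi - asin(C1*exp(-sqrt(3)*c)))/3
 v(c) = sqrt(3)*asin(C1*exp(-sqrt(3)*c))/3


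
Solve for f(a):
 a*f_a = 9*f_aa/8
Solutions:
 f(a) = C1 + C2*erfi(2*a/3)


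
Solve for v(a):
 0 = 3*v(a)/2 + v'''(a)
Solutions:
 v(a) = C3*exp(-2^(2/3)*3^(1/3)*a/2) + (C1*sin(2^(2/3)*3^(5/6)*a/4) + C2*cos(2^(2/3)*3^(5/6)*a/4))*exp(2^(2/3)*3^(1/3)*a/4)


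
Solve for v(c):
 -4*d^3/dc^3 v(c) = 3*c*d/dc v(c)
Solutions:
 v(c) = C1 + Integral(C2*airyai(-6^(1/3)*c/2) + C3*airybi(-6^(1/3)*c/2), c)


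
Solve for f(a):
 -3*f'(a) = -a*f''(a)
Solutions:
 f(a) = C1 + C2*a^4


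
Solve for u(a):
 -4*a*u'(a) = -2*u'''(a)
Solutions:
 u(a) = C1 + Integral(C2*airyai(2^(1/3)*a) + C3*airybi(2^(1/3)*a), a)


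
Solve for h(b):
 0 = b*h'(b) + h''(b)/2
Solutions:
 h(b) = C1 + C2*erf(b)


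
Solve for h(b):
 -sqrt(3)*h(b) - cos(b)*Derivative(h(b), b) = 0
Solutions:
 h(b) = C1*(sin(b) - 1)^(sqrt(3)/2)/(sin(b) + 1)^(sqrt(3)/2)


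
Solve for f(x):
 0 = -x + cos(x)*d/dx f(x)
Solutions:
 f(x) = C1 + Integral(x/cos(x), x)


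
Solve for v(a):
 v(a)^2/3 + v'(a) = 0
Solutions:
 v(a) = 3/(C1 + a)


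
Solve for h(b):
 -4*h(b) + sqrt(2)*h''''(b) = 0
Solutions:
 h(b) = C1*exp(-2^(3/8)*b) + C2*exp(2^(3/8)*b) + C3*sin(2^(3/8)*b) + C4*cos(2^(3/8)*b)


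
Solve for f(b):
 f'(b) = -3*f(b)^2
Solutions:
 f(b) = 1/(C1 + 3*b)


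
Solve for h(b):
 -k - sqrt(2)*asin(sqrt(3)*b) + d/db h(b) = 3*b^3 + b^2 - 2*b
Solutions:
 h(b) = C1 + 3*b^4/4 + b^3/3 - b^2 + b*k + sqrt(2)*(b*asin(sqrt(3)*b) + sqrt(3)*sqrt(1 - 3*b^2)/3)


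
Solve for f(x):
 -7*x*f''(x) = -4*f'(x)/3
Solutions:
 f(x) = C1 + C2*x^(25/21)


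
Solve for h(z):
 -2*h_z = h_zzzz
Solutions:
 h(z) = C1 + C4*exp(-2^(1/3)*z) + (C2*sin(2^(1/3)*sqrt(3)*z/2) + C3*cos(2^(1/3)*sqrt(3)*z/2))*exp(2^(1/3)*z/2)


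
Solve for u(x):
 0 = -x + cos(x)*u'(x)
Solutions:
 u(x) = C1 + Integral(x/cos(x), x)


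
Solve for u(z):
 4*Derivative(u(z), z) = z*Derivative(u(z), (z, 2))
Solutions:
 u(z) = C1 + C2*z^5


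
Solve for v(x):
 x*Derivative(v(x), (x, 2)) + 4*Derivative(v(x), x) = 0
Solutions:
 v(x) = C1 + C2/x^3


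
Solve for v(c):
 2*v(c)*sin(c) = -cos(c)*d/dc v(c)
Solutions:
 v(c) = C1*cos(c)^2


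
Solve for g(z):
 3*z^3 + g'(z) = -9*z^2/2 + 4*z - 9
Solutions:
 g(z) = C1 - 3*z^4/4 - 3*z^3/2 + 2*z^2 - 9*z


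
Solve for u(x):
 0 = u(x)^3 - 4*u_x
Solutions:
 u(x) = -sqrt(2)*sqrt(-1/(C1 + x))
 u(x) = sqrt(2)*sqrt(-1/(C1 + x))


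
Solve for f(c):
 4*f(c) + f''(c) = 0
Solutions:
 f(c) = C1*sin(2*c) + C2*cos(2*c)


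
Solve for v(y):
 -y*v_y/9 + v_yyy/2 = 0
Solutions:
 v(y) = C1 + Integral(C2*airyai(6^(1/3)*y/3) + C3*airybi(6^(1/3)*y/3), y)


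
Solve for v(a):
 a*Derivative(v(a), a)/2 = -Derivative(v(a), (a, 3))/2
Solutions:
 v(a) = C1 + Integral(C2*airyai(-a) + C3*airybi(-a), a)


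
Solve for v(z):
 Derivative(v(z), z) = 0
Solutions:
 v(z) = C1


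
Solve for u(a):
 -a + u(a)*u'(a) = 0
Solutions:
 u(a) = -sqrt(C1 + a^2)
 u(a) = sqrt(C1 + a^2)


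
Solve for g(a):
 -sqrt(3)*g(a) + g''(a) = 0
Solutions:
 g(a) = C1*exp(-3^(1/4)*a) + C2*exp(3^(1/4)*a)


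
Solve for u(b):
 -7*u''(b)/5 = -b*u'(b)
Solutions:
 u(b) = C1 + C2*erfi(sqrt(70)*b/14)


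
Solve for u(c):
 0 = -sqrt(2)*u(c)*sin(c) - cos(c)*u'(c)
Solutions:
 u(c) = C1*cos(c)^(sqrt(2))


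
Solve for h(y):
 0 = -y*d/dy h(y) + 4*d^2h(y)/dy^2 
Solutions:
 h(y) = C1 + C2*erfi(sqrt(2)*y/4)


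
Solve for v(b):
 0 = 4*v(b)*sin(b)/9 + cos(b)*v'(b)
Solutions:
 v(b) = C1*cos(b)^(4/9)


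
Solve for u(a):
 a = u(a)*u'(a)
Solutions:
 u(a) = -sqrt(C1 + a^2)
 u(a) = sqrt(C1 + a^2)


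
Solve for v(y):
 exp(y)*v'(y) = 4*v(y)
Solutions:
 v(y) = C1*exp(-4*exp(-y))


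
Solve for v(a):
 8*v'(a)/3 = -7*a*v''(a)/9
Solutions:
 v(a) = C1 + C2/a^(17/7)


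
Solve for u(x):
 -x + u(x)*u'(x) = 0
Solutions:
 u(x) = -sqrt(C1 + x^2)
 u(x) = sqrt(C1 + x^2)


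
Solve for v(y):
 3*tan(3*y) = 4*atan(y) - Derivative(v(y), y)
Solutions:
 v(y) = C1 + 4*y*atan(y) - 2*log(y^2 + 1) + log(cos(3*y))


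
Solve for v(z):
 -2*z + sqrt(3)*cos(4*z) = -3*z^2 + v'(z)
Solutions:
 v(z) = C1 + z^3 - z^2 + sqrt(3)*sin(4*z)/4


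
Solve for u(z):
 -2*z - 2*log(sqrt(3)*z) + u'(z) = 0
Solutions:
 u(z) = C1 + z^2 + 2*z*log(z) - 2*z + z*log(3)


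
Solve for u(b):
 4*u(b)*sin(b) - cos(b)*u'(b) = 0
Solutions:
 u(b) = C1/cos(b)^4


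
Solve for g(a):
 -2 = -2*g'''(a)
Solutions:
 g(a) = C1 + C2*a + C3*a^2 + a^3/6


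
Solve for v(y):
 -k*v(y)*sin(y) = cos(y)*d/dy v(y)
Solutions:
 v(y) = C1*exp(k*log(cos(y)))


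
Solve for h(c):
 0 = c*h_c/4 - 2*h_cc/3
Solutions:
 h(c) = C1 + C2*erfi(sqrt(3)*c/4)


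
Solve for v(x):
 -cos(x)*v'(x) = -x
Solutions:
 v(x) = C1 + Integral(x/cos(x), x)


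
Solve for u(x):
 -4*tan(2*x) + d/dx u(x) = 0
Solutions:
 u(x) = C1 - 2*log(cos(2*x))


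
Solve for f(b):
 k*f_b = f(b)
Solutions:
 f(b) = C1*exp(b/k)


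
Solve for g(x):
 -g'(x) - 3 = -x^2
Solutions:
 g(x) = C1 + x^3/3 - 3*x


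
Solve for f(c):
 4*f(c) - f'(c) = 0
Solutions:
 f(c) = C1*exp(4*c)


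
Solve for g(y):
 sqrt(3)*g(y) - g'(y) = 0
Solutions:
 g(y) = C1*exp(sqrt(3)*y)


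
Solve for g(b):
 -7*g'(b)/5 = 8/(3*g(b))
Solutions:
 g(b) = -sqrt(C1 - 1680*b)/21
 g(b) = sqrt(C1 - 1680*b)/21


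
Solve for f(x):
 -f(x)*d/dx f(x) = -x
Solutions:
 f(x) = -sqrt(C1 + x^2)
 f(x) = sqrt(C1 + x^2)


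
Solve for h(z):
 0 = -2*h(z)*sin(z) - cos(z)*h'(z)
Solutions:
 h(z) = C1*cos(z)^2


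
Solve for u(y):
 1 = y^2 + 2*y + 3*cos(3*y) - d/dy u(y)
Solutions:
 u(y) = C1 + y^3/3 + y^2 - y + sin(3*y)


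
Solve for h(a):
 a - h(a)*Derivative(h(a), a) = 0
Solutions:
 h(a) = -sqrt(C1 + a^2)
 h(a) = sqrt(C1 + a^2)


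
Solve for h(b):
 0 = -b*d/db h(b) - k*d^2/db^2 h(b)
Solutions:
 h(b) = C1 + C2*sqrt(k)*erf(sqrt(2)*b*sqrt(1/k)/2)


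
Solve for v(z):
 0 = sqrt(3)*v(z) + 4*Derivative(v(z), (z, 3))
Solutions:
 v(z) = C3*exp(-2^(1/3)*3^(1/6)*z/2) + (C1*sin(2^(1/3)*3^(2/3)*z/4) + C2*cos(2^(1/3)*3^(2/3)*z/4))*exp(2^(1/3)*3^(1/6)*z/4)


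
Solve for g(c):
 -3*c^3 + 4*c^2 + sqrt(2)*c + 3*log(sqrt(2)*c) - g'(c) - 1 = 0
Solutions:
 g(c) = C1 - 3*c^4/4 + 4*c^3/3 + sqrt(2)*c^2/2 + 3*c*log(c) - 4*c + 3*c*log(2)/2


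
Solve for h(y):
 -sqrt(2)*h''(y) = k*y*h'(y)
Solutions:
 h(y) = Piecewise((-2^(3/4)*sqrt(pi)*C1*erf(2^(1/4)*sqrt(k)*y/2)/(2*sqrt(k)) - C2, (k > 0) | (k < 0)), (-C1*y - C2, True))


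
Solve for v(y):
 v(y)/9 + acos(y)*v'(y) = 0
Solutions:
 v(y) = C1*exp(-Integral(1/acos(y), y)/9)


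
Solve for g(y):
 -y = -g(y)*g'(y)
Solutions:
 g(y) = -sqrt(C1 + y^2)
 g(y) = sqrt(C1 + y^2)


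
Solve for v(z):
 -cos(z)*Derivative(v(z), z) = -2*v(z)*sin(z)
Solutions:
 v(z) = C1/cos(z)^2


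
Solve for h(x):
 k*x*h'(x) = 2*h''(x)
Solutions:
 h(x) = Piecewise((-sqrt(pi)*C1*erf(x*sqrt(-k)/2)/sqrt(-k) - C2, (k > 0) | (k < 0)), (-C1*x - C2, True))


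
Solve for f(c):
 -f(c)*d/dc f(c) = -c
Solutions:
 f(c) = -sqrt(C1 + c^2)
 f(c) = sqrt(C1 + c^2)


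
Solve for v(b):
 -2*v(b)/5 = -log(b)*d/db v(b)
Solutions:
 v(b) = C1*exp(2*li(b)/5)


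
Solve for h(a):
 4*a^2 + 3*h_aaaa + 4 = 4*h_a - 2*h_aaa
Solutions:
 h(a) = C1 + C2*exp(-a*(2*2^(2/3)/(9*sqrt(705) + 239)^(1/3) + 4 + 2^(1/3)*(9*sqrt(705) + 239)^(1/3))/18)*sin(2^(1/3)*sqrt(3)*a*(-(9*sqrt(705) + 239)^(1/3) + 2*2^(1/3)/(9*sqrt(705) + 239)^(1/3))/18) + C3*exp(-a*(2*2^(2/3)/(9*sqrt(705) + 239)^(1/3) + 4 + 2^(1/3)*(9*sqrt(705) + 239)^(1/3))/18)*cos(2^(1/3)*sqrt(3)*a*(-(9*sqrt(705) + 239)^(1/3) + 2*2^(1/3)/(9*sqrt(705) + 239)^(1/3))/18) + C4*exp(a*(-2 + 2*2^(2/3)/(9*sqrt(705) + 239)^(1/3) + 2^(1/3)*(9*sqrt(705) + 239)^(1/3))/9) + a^3/3 + 2*a


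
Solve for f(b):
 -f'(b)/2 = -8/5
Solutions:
 f(b) = C1 + 16*b/5


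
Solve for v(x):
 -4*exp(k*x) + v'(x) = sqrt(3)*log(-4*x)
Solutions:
 v(x) = C1 + sqrt(3)*x*log(-x) + sqrt(3)*x*(-1 + 2*log(2)) + Piecewise((4*exp(k*x)/k, Ne(k, 0)), (4*x, True))


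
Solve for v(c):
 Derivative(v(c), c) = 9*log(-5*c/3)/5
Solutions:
 v(c) = C1 + 9*c*log(-c)/5 + 9*c*(-log(3) - 1 + log(5))/5


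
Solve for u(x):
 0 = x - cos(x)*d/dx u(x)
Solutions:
 u(x) = C1 + Integral(x/cos(x), x)


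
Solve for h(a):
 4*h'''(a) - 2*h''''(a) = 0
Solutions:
 h(a) = C1 + C2*a + C3*a^2 + C4*exp(2*a)


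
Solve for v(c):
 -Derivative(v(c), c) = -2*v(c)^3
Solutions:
 v(c) = -sqrt(2)*sqrt(-1/(C1 + 2*c))/2
 v(c) = sqrt(2)*sqrt(-1/(C1 + 2*c))/2


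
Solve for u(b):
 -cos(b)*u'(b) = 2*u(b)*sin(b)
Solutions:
 u(b) = C1*cos(b)^2


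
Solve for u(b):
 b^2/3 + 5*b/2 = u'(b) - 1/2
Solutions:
 u(b) = C1 + b^3/9 + 5*b^2/4 + b/2


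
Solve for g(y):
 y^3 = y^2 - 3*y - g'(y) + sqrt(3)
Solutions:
 g(y) = C1 - y^4/4 + y^3/3 - 3*y^2/2 + sqrt(3)*y


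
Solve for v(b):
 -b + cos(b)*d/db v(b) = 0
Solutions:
 v(b) = C1 + Integral(b/cos(b), b)


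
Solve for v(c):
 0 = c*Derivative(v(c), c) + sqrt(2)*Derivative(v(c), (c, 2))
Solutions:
 v(c) = C1 + C2*erf(2^(1/4)*c/2)


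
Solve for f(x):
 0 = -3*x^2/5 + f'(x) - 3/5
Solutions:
 f(x) = C1 + x^3/5 + 3*x/5


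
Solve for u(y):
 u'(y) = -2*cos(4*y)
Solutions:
 u(y) = C1 - sin(4*y)/2


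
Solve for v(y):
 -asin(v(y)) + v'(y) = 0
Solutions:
 Integral(1/asin(_y), (_y, v(y))) = C1 + y


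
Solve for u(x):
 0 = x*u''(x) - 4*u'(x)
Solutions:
 u(x) = C1 + C2*x^5


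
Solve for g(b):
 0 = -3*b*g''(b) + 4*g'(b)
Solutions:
 g(b) = C1 + C2*b^(7/3)


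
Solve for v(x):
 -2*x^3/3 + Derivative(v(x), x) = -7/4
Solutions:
 v(x) = C1 + x^4/6 - 7*x/4


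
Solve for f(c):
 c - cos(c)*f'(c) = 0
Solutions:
 f(c) = C1 + Integral(c/cos(c), c)


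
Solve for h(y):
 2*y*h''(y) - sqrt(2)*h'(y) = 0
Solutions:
 h(y) = C1 + C2*y^(sqrt(2)/2 + 1)


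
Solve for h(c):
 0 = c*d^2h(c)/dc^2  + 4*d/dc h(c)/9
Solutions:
 h(c) = C1 + C2*c^(5/9)


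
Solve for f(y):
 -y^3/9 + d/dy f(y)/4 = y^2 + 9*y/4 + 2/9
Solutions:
 f(y) = C1 + y^4/9 + 4*y^3/3 + 9*y^2/2 + 8*y/9


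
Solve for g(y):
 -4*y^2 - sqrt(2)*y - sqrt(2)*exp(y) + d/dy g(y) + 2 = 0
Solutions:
 g(y) = C1 + 4*y^3/3 + sqrt(2)*y^2/2 - 2*y + sqrt(2)*exp(y)


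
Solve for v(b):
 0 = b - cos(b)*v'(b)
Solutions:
 v(b) = C1 + Integral(b/cos(b), b)


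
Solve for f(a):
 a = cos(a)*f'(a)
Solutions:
 f(a) = C1 + Integral(a/cos(a), a)


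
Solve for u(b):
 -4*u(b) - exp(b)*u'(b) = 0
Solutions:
 u(b) = C1*exp(4*exp(-b))


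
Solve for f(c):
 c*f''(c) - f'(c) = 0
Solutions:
 f(c) = C1 + C2*c^2


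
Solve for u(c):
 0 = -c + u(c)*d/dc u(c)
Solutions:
 u(c) = -sqrt(C1 + c^2)
 u(c) = sqrt(C1 + c^2)


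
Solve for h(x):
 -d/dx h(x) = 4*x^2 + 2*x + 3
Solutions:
 h(x) = C1 - 4*x^3/3 - x^2 - 3*x


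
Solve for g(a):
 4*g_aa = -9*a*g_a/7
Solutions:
 g(a) = C1 + C2*erf(3*sqrt(14)*a/28)


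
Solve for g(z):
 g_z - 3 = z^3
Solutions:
 g(z) = C1 + z^4/4 + 3*z


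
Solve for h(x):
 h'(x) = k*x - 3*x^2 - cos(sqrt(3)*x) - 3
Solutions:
 h(x) = C1 + k*x^2/2 - x^3 - 3*x - sqrt(3)*sin(sqrt(3)*x)/3


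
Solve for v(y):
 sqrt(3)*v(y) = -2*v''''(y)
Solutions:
 v(y) = (C1*sin(2^(1/4)*3^(1/8)*y/2) + C2*cos(2^(1/4)*3^(1/8)*y/2))*exp(-2^(1/4)*3^(1/8)*y/2) + (C3*sin(2^(1/4)*3^(1/8)*y/2) + C4*cos(2^(1/4)*3^(1/8)*y/2))*exp(2^(1/4)*3^(1/8)*y/2)


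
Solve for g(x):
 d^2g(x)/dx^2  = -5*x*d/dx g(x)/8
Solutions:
 g(x) = C1 + C2*erf(sqrt(5)*x/4)


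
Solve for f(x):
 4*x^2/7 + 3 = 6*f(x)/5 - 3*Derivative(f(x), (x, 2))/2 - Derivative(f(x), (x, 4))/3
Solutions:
 f(x) = C1*exp(-sqrt(15)*x*sqrt(-15 + sqrt(385))/10) + C2*exp(sqrt(15)*x*sqrt(-15 + sqrt(385))/10) + C3*sin(sqrt(15)*x*sqrt(15 + sqrt(385))/10) + C4*cos(sqrt(15)*x*sqrt(15 + sqrt(385))/10) + 10*x^2/21 + 155/42


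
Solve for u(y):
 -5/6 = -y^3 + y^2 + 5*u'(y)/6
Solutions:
 u(y) = C1 + 3*y^4/10 - 2*y^3/5 - y


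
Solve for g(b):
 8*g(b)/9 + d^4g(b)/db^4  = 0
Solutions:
 g(b) = (C1*sin(2^(1/4)*sqrt(3)*b/3) + C2*cos(2^(1/4)*sqrt(3)*b/3))*exp(-2^(1/4)*sqrt(3)*b/3) + (C3*sin(2^(1/4)*sqrt(3)*b/3) + C4*cos(2^(1/4)*sqrt(3)*b/3))*exp(2^(1/4)*sqrt(3)*b/3)


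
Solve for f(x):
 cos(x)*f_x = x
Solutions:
 f(x) = C1 + Integral(x/cos(x), x)


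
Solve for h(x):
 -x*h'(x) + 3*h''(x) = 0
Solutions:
 h(x) = C1 + C2*erfi(sqrt(6)*x/6)


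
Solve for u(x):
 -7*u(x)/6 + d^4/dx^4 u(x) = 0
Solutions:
 u(x) = C1*exp(-6^(3/4)*7^(1/4)*x/6) + C2*exp(6^(3/4)*7^(1/4)*x/6) + C3*sin(6^(3/4)*7^(1/4)*x/6) + C4*cos(6^(3/4)*7^(1/4)*x/6)


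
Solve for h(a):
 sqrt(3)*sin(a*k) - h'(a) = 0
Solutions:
 h(a) = C1 - sqrt(3)*cos(a*k)/k


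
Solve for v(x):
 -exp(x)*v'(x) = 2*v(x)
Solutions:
 v(x) = C1*exp(2*exp(-x))


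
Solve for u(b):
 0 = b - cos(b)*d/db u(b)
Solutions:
 u(b) = C1 + Integral(b/cos(b), b)


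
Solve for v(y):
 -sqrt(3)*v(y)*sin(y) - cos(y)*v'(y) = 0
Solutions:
 v(y) = C1*cos(y)^(sqrt(3))


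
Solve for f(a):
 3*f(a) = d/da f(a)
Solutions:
 f(a) = C1*exp(3*a)


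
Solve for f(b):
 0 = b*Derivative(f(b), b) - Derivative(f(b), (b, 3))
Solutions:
 f(b) = C1 + Integral(C2*airyai(b) + C3*airybi(b), b)


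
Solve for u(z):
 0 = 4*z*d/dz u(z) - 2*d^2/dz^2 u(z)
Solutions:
 u(z) = C1 + C2*erfi(z)


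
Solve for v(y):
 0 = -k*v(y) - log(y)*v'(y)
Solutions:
 v(y) = C1*exp(-k*li(y))


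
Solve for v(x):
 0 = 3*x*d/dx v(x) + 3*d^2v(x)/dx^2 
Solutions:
 v(x) = C1 + C2*erf(sqrt(2)*x/2)


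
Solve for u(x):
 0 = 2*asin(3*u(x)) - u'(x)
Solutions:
 Integral(1/asin(3*_y), (_y, u(x))) = C1 + 2*x


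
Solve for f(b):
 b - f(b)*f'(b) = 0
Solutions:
 f(b) = -sqrt(C1 + b^2)
 f(b) = sqrt(C1 + b^2)


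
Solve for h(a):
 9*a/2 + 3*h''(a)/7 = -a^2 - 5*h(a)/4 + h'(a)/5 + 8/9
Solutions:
 h(a) = -4*a^2/5 - 482*a/125 + (C1*sin(2*sqrt(161)*a/15) + C2*cos(2*sqrt(161)*a/15))*exp(7*a/30) + 126536/196875


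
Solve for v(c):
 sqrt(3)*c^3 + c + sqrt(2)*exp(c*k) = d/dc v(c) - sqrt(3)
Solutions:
 v(c) = C1 + sqrt(3)*c^4/4 + c^2/2 + sqrt(3)*c + sqrt(2)*exp(c*k)/k


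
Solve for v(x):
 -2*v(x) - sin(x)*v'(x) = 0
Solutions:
 v(x) = C1*(cos(x) + 1)/(cos(x) - 1)


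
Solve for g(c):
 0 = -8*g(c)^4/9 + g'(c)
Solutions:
 g(c) = 3^(1/3)*(-1/(C1 + 8*c))^(1/3)
 g(c) = (-1/(C1 + 8*c))^(1/3)*(-3^(1/3) - 3^(5/6)*I)/2
 g(c) = (-1/(C1 + 8*c))^(1/3)*(-3^(1/3) + 3^(5/6)*I)/2


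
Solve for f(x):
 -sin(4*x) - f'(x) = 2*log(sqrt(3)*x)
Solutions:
 f(x) = C1 - 2*x*log(x) - x*log(3) + 2*x + cos(4*x)/4


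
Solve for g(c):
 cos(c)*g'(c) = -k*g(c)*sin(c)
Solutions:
 g(c) = C1*exp(k*log(cos(c)))


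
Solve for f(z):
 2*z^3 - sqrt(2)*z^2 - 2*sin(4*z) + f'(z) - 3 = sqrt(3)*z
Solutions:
 f(z) = C1 - z^4/2 + sqrt(2)*z^3/3 + sqrt(3)*z^2/2 + 3*z - cos(4*z)/2


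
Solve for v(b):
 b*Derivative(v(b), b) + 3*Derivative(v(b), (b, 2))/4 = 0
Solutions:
 v(b) = C1 + C2*erf(sqrt(6)*b/3)


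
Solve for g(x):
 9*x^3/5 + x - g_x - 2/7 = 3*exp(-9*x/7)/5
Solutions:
 g(x) = C1 + 9*x^4/20 + x^2/2 - 2*x/7 + 7*exp(-9*x/7)/15


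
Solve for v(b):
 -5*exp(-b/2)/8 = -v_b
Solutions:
 v(b) = C1 - 5*exp(-b/2)/4


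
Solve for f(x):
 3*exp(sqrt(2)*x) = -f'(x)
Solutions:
 f(x) = C1 - 3*sqrt(2)*exp(sqrt(2)*x)/2


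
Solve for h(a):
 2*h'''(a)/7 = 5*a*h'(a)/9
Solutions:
 h(a) = C1 + Integral(C2*airyai(420^(1/3)*a/6) + C3*airybi(420^(1/3)*a/6), a)


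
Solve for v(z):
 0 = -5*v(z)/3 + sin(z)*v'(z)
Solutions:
 v(z) = C1*(cos(z) - 1)^(5/6)/(cos(z) + 1)^(5/6)


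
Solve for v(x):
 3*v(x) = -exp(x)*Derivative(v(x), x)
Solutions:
 v(x) = C1*exp(3*exp(-x))


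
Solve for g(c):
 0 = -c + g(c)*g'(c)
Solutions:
 g(c) = -sqrt(C1 + c^2)
 g(c) = sqrt(C1 + c^2)


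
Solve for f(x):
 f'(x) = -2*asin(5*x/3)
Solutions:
 f(x) = C1 - 2*x*asin(5*x/3) - 2*sqrt(9 - 25*x^2)/5


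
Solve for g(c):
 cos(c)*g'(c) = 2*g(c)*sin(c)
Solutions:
 g(c) = C1/cos(c)^2


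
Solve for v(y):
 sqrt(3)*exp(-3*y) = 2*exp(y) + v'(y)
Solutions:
 v(y) = C1 - 2*exp(y) - sqrt(3)*exp(-3*y)/3


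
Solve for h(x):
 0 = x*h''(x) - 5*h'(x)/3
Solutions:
 h(x) = C1 + C2*x^(8/3)


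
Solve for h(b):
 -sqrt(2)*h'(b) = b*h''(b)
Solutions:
 h(b) = C1 + C2*b^(1 - sqrt(2))


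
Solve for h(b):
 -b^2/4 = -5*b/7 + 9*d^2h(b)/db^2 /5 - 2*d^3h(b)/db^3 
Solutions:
 h(b) = C1 + C2*b + C3*exp(9*b/10) - 5*b^4/432 + 25*b^3/1701 + 250*b^2/5103


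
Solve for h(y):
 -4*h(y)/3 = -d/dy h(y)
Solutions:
 h(y) = C1*exp(4*y/3)


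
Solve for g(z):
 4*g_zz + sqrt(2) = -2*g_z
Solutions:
 g(z) = C1 + C2*exp(-z/2) - sqrt(2)*z/2


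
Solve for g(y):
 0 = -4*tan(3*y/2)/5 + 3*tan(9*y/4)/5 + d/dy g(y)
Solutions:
 g(y) = C1 - 8*log(cos(3*y/2))/15 + 4*log(cos(9*y/4))/15


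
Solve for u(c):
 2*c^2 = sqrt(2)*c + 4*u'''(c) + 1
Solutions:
 u(c) = C1 + C2*c + C3*c^2 + c^5/120 - sqrt(2)*c^4/96 - c^3/24


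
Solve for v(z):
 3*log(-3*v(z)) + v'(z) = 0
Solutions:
 Integral(1/(log(-_y) + log(3)), (_y, v(z)))/3 = C1 - z


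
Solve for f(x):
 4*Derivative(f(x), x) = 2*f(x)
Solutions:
 f(x) = C1*exp(x/2)


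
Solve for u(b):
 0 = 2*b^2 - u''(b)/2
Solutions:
 u(b) = C1 + C2*b + b^4/3


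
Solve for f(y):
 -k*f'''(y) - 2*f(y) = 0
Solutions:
 f(y) = C1*exp(2^(1/3)*y*(-1/k)^(1/3)) + C2*exp(2^(1/3)*y*(-1/k)^(1/3)*(-1 + sqrt(3)*I)/2) + C3*exp(-2^(1/3)*y*(-1/k)^(1/3)*(1 + sqrt(3)*I)/2)


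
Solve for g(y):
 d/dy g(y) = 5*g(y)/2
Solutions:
 g(y) = C1*exp(5*y/2)


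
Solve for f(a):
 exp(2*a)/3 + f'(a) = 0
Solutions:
 f(a) = C1 - exp(2*a)/6


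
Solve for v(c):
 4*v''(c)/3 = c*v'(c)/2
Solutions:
 v(c) = C1 + C2*erfi(sqrt(3)*c/4)


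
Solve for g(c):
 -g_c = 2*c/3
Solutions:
 g(c) = C1 - c^2/3


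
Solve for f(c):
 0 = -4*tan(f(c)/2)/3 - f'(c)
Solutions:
 f(c) = -2*asin(C1*exp(-2*c/3)) + 2*pi
 f(c) = 2*asin(C1*exp(-2*c/3))


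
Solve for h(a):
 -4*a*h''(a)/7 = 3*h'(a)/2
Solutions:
 h(a) = C1 + C2/a^(13/8)


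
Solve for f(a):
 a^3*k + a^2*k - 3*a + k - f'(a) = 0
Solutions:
 f(a) = C1 + a^4*k/4 + a^3*k/3 - 3*a^2/2 + a*k


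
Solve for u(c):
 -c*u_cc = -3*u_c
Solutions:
 u(c) = C1 + C2*c^4


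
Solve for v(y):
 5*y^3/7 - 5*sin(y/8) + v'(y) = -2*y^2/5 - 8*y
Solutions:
 v(y) = C1 - 5*y^4/28 - 2*y^3/15 - 4*y^2 - 40*cos(y/8)


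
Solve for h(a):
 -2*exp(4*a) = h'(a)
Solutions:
 h(a) = C1 - exp(4*a)/2


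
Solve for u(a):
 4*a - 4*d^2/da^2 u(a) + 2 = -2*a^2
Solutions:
 u(a) = C1 + C2*a + a^4/24 + a^3/6 + a^2/4


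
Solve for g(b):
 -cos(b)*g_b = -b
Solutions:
 g(b) = C1 + Integral(b/cos(b), b)


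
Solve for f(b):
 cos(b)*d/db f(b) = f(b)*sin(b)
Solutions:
 f(b) = C1/cos(b)


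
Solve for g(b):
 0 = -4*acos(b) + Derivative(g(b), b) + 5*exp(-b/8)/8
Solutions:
 g(b) = C1 + 4*b*acos(b) - 4*sqrt(1 - b^2) + 5*exp(-b/8)


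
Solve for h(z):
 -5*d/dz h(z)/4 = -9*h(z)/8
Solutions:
 h(z) = C1*exp(9*z/10)


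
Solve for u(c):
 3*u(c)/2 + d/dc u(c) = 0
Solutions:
 u(c) = C1*exp(-3*c/2)


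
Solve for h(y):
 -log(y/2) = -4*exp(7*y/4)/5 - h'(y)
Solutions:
 h(y) = C1 + y*log(y) + y*(-1 - log(2)) - 16*exp(7*y/4)/35


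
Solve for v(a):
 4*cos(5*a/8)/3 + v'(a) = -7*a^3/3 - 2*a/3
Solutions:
 v(a) = C1 - 7*a^4/12 - a^2/3 - 32*sin(5*a/8)/15


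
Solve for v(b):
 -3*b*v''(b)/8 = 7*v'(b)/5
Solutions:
 v(b) = C1 + C2/b^(41/15)


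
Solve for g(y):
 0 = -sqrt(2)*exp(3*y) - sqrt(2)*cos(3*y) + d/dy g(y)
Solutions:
 g(y) = C1 + sqrt(2)*exp(3*y)/3 + sqrt(2)*sin(3*y)/3


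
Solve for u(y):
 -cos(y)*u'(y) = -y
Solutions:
 u(y) = C1 + Integral(y/cos(y), y)


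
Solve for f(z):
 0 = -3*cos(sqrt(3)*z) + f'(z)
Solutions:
 f(z) = C1 + sqrt(3)*sin(sqrt(3)*z)


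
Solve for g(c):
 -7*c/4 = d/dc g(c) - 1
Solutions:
 g(c) = C1 - 7*c^2/8 + c


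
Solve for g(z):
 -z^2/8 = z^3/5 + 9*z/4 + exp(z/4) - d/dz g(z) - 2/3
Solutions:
 g(z) = C1 + z^4/20 + z^3/24 + 9*z^2/8 - 2*z/3 + 4*exp(z/4)


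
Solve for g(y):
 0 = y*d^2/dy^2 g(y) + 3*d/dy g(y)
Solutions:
 g(y) = C1 + C2/y^2


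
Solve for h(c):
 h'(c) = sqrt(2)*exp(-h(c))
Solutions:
 h(c) = log(C1 + sqrt(2)*c)


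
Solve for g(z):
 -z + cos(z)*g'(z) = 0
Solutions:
 g(z) = C1 + Integral(z/cos(z), z)


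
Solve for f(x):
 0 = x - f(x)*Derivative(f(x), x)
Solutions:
 f(x) = -sqrt(C1 + x^2)
 f(x) = sqrt(C1 + x^2)


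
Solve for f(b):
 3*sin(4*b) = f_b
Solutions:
 f(b) = C1 - 3*cos(4*b)/4


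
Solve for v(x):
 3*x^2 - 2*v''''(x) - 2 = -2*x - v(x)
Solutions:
 v(x) = C1*exp(-2^(3/4)*x/2) + C2*exp(2^(3/4)*x/2) + C3*sin(2^(3/4)*x/2) + C4*cos(2^(3/4)*x/2) - 3*x^2 - 2*x + 2


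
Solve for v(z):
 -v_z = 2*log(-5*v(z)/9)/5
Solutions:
 5*Integral(1/(log(-_y) - 2*log(3) + log(5)), (_y, v(z)))/2 = C1 - z


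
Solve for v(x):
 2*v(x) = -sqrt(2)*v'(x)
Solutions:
 v(x) = C1*exp(-sqrt(2)*x)


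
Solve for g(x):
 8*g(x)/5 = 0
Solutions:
 g(x) = 0


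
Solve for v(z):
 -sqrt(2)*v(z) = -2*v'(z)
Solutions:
 v(z) = C1*exp(sqrt(2)*z/2)


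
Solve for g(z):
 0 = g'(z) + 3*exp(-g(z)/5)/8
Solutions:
 g(z) = 5*log(C1 - 3*z/40)


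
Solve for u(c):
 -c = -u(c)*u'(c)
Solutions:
 u(c) = -sqrt(C1 + c^2)
 u(c) = sqrt(C1 + c^2)


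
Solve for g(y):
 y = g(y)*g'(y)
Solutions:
 g(y) = -sqrt(C1 + y^2)
 g(y) = sqrt(C1 + y^2)


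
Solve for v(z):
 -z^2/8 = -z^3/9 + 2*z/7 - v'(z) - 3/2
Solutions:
 v(z) = C1 - z^4/36 + z^3/24 + z^2/7 - 3*z/2


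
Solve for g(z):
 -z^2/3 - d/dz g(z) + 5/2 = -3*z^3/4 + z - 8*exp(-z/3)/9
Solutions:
 g(z) = C1 + 3*z^4/16 - z^3/9 - z^2/2 + 5*z/2 - 8*exp(-z/3)/3


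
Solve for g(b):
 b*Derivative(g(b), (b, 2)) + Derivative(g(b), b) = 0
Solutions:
 g(b) = C1 + C2*log(b)


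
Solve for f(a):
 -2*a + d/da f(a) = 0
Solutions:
 f(a) = C1 + a^2


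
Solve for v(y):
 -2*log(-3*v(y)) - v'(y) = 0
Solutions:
 Integral(1/(log(-_y) + log(3)), (_y, v(y)))/2 = C1 - y


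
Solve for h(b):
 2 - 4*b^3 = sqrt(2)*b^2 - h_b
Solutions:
 h(b) = C1 + b^4 + sqrt(2)*b^3/3 - 2*b


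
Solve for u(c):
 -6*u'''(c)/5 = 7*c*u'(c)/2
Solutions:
 u(c) = C1 + Integral(C2*airyai(-630^(1/3)*c/6) + C3*airybi(-630^(1/3)*c/6), c)


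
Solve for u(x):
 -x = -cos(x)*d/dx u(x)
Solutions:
 u(x) = C1 + Integral(x/cos(x), x)


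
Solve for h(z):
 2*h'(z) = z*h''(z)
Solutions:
 h(z) = C1 + C2*z^3


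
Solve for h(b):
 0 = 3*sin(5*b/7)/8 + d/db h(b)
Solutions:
 h(b) = C1 + 21*cos(5*b/7)/40


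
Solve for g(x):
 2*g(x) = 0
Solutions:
 g(x) = 0


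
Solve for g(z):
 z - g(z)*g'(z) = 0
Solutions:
 g(z) = -sqrt(C1 + z^2)
 g(z) = sqrt(C1 + z^2)


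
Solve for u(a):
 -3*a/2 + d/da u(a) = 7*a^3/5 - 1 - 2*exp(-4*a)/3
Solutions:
 u(a) = C1 + 7*a^4/20 + 3*a^2/4 - a + exp(-4*a)/6


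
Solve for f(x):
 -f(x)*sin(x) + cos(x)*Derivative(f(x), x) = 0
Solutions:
 f(x) = C1/cos(x)


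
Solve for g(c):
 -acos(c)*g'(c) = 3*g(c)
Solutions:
 g(c) = C1*exp(-3*Integral(1/acos(c), c))


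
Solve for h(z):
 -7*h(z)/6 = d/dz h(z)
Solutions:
 h(z) = C1*exp(-7*z/6)


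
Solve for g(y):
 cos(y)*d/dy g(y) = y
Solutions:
 g(y) = C1 + Integral(y/cos(y), y)


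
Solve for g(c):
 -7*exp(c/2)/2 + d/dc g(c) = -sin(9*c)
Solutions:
 g(c) = C1 + 7*exp(c/2) + cos(9*c)/9


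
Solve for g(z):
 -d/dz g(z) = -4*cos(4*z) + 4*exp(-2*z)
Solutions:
 g(z) = C1 + sin(4*z) + 2*exp(-2*z)


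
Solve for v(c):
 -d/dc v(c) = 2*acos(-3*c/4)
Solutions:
 v(c) = C1 - 2*c*acos(-3*c/4) - 2*sqrt(16 - 9*c^2)/3


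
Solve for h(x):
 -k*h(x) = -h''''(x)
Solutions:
 h(x) = C1*exp(-k^(1/4)*x) + C2*exp(k^(1/4)*x) + C3*exp(-I*k^(1/4)*x) + C4*exp(I*k^(1/4)*x)


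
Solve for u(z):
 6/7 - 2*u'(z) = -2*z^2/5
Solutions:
 u(z) = C1 + z^3/15 + 3*z/7


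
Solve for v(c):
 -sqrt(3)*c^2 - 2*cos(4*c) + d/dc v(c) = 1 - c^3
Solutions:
 v(c) = C1 - c^4/4 + sqrt(3)*c^3/3 + c + sin(4*c)/2


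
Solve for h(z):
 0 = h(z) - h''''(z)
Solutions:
 h(z) = C1*exp(-z) + C2*exp(z) + C3*sin(z) + C4*cos(z)


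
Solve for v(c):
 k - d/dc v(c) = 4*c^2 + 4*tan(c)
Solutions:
 v(c) = C1 - 4*c^3/3 + c*k + 4*log(cos(c))


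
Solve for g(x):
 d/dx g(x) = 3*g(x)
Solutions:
 g(x) = C1*exp(3*x)


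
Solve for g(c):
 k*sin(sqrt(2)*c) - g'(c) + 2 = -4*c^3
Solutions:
 g(c) = C1 + c^4 + 2*c - sqrt(2)*k*cos(sqrt(2)*c)/2


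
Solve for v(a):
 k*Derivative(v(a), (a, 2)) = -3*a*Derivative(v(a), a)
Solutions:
 v(a) = C1 + C2*sqrt(k)*erf(sqrt(6)*a*sqrt(1/k)/2)


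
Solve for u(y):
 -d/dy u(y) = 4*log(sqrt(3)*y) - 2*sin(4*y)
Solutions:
 u(y) = C1 - 4*y*log(y) - 2*y*log(3) + 4*y - cos(4*y)/2


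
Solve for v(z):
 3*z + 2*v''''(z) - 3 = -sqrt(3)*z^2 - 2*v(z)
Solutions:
 v(z) = -sqrt(3)*z^2/2 - 3*z/2 + (C1*sin(sqrt(2)*z/2) + C2*cos(sqrt(2)*z/2))*exp(-sqrt(2)*z/2) + (C3*sin(sqrt(2)*z/2) + C4*cos(sqrt(2)*z/2))*exp(sqrt(2)*z/2) + 3/2


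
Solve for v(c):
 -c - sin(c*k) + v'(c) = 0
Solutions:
 v(c) = C1 + c^2/2 - cos(c*k)/k


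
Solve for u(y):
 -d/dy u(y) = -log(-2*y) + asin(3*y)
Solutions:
 u(y) = C1 + y*log(-y) - y*asin(3*y) - y + y*log(2) - sqrt(1 - 9*y^2)/3


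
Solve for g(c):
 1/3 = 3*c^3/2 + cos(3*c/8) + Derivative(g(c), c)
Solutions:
 g(c) = C1 - 3*c^4/8 + c/3 - 8*sin(3*c/8)/3


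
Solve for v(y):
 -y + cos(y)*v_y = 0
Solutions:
 v(y) = C1 + Integral(y/cos(y), y)


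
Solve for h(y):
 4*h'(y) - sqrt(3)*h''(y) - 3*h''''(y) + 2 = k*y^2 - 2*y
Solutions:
 h(y) = C1 + C2*exp(y*(-(18 + sqrt(3)*sqrt(sqrt(3) + 108))^(1/3) + sqrt(3)/(18 + sqrt(3)*sqrt(sqrt(3) + 108))^(1/3))/6)*sin(y*(3/(18 + sqrt(3)*sqrt(sqrt(3) + 108))^(1/3) + sqrt(3)*(18 + sqrt(3)*sqrt(sqrt(3) + 108))^(1/3))/6) + C3*exp(y*(-(18 + sqrt(3)*sqrt(sqrt(3) + 108))^(1/3) + sqrt(3)/(18 + sqrt(3)*sqrt(sqrt(3) + 108))^(1/3))/6)*cos(y*(3/(18 + sqrt(3)*sqrt(sqrt(3) + 108))^(1/3) + sqrt(3)*(18 + sqrt(3)*sqrt(sqrt(3) + 108))^(1/3))/6) + C4*exp(-y*(-(18 + sqrt(3)*sqrt(sqrt(3) + 108))^(1/3) + sqrt(3)/(18 + sqrt(3)*sqrt(sqrt(3) + 108))^(1/3))/3) + k*y^3/12 + sqrt(3)*k*y^2/16 + 3*k*y/32 - y^2/4 - y/2 - sqrt(3)*y/8


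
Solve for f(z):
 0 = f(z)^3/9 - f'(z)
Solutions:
 f(z) = -3*sqrt(2)*sqrt(-1/(C1 + z))/2
 f(z) = 3*sqrt(2)*sqrt(-1/(C1 + z))/2


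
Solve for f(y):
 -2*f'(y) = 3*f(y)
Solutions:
 f(y) = C1*exp(-3*y/2)


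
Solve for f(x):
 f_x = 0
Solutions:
 f(x) = C1


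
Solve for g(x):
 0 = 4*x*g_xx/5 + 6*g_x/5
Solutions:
 g(x) = C1 + C2/sqrt(x)


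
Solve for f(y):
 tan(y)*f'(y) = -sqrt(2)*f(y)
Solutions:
 f(y) = C1/sin(y)^(sqrt(2))


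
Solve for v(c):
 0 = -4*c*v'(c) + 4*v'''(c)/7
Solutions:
 v(c) = C1 + Integral(C2*airyai(7^(1/3)*c) + C3*airybi(7^(1/3)*c), c)


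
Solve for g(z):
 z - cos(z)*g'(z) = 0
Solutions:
 g(z) = C1 + Integral(z/cos(z), z)


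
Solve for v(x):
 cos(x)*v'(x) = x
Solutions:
 v(x) = C1 + Integral(x/cos(x), x)


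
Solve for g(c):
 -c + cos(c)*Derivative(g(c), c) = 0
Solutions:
 g(c) = C1 + Integral(c/cos(c), c)
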